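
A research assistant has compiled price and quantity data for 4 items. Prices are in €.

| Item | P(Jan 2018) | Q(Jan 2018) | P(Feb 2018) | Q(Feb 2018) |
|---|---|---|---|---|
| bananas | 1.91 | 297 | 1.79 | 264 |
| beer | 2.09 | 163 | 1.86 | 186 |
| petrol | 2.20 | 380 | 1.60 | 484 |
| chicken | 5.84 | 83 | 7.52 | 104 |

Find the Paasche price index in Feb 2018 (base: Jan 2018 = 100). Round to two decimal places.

92.59

Paasche price index uses current-period quantities as weights.
ΣP(Feb 2018)·Q(Feb 2018) = 1.79×264 + 1.86×186 + 1.60×484 + 7.52×104 = 472.56 + 345.96 + 774.4 + 782.08 = 2375
ΣP(Jan 2018)·Q(Feb 2018) = 1.91×264 + 2.09×186 + 2.20×484 + 5.84×104 = 504.24 + 388.74 + 1064.8 + 607.36 = 2565.14
Index = 2375 / 2565.14 × 100 = 92.5875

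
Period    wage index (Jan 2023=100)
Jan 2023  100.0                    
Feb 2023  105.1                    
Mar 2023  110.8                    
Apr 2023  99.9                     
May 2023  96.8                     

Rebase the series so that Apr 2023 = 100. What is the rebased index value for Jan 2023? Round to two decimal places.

100.10

Rebased(Jan 2023) = 100.0 / 99.9 × 100 = 100.1001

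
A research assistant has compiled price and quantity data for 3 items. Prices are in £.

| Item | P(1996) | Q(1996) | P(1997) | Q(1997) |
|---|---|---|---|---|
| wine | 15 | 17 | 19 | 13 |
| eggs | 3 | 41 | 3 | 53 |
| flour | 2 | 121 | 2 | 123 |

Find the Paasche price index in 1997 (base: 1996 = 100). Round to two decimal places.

Paasche price index uses current-period quantities as weights.
ΣP(1997)·Q(1997) = 19×13 + 3×53 + 2×123 = 247 + 159 + 246 = 652
ΣP(1996)·Q(1997) = 15×13 + 3×53 + 2×123 = 195 + 159 + 246 = 600
Index = 652 / 600 × 100 = 108.6667

108.67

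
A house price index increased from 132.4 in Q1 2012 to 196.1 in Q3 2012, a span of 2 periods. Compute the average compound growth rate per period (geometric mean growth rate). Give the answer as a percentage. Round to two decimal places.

Growth factor = (196.1/132.4)^(1/2) = (1.481118)^(1/2) = 1.217012
Growth rate = 1.217012 − 1 = 0.217012 = 21.7012%

21.70%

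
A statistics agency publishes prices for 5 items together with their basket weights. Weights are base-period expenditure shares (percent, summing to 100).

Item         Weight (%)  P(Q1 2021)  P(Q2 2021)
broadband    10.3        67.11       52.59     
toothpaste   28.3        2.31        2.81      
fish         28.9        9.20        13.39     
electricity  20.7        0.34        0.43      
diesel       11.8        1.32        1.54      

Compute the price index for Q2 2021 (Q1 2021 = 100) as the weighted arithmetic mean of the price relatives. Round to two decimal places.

124.51

broadband: 10.3 × (52.59/67.11) = 10.3 × 0.783639 = 8.0715
toothpaste: 28.3 × (2.81/2.31) = 28.3 × 1.216450 = 34.4255
fish: 28.9 × (13.39/9.20) = 28.9 × 1.455435 = 42.0621
electricity: 20.7 × (0.43/0.34) = 20.7 × 1.264706 = 26.1794
diesel: 11.8 × (1.54/1.32) = 11.8 × 1.166667 = 13.7667
Index = Σ wᵢ·(p₁ᵢ/p₀ᵢ) = 8.0715 + 34.4255 + 42.0621 + 26.1794 + 13.7667 = 124.5052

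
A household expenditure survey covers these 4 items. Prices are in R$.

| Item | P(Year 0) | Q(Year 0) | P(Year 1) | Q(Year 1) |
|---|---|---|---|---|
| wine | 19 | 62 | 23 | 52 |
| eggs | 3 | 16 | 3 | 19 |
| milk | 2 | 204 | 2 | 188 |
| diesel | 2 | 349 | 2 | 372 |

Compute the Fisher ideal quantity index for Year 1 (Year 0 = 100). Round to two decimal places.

Laspeyres component (base-period weights):
ΣP(Year 0)Q(Year 1) = 19×52 + 3×19 + 2×188 + 2×372 = 988 + 57 + 376 + 744 = 2165
ΣP(Year 0)Q(Year 0) = 19×62 + 3×16 + 2×204 + 2×349 = 1178 + 48 + 408 + 698 = 2332
L = 2165 / 2332 × 100 = 92.8388
Paasche component (current-period weights):
ΣP(Year 1)Q(Year 1) = 23×52 + 3×19 + 2×188 + 2×372 = 1196 + 57 + 376 + 744 = 2373
ΣP(Year 1)Q(Year 0) = 23×62 + 3×16 + 2×204 + 2×349 = 1426 + 48 + 408 + 698 = 2580
P = 2373 / 2580 × 100 = 91.9767
Fisher = √(L × P) = √(92.8388 × 91.9767) = 92.4067

92.41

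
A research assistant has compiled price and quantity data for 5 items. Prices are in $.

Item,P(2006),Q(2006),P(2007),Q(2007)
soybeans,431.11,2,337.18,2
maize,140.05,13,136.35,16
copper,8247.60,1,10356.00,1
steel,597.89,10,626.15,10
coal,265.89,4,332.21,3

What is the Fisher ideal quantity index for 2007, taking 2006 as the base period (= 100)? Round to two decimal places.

100.62

Laspeyres component (base-period weights):
ΣP(2006)Q(2007) = 431.11×2 + 140.05×16 + 8247.60×1 + 597.89×10 + 265.89×3 = 862.22 + 2240.8 + 8247.6 + 5978.9 + 797.67 = 18127.19
ΣP(2006)Q(2006) = 431.11×2 + 140.05×13 + 8247.60×1 + 597.89×10 + 265.89×4 = 862.22 + 1820.65 + 8247.6 + 5978.9 + 1063.56 = 17972.93
L = 18127.19 / 17972.93 × 100 = 100.8583
Paasche component (current-period weights):
ΣP(2007)Q(2007) = 337.18×2 + 136.35×16 + 10356.00×1 + 626.15×10 + 332.21×3 = 674.36 + 2181.6 + 10356 + 6261.5 + 996.63 = 20470.09
ΣP(2007)Q(2006) = 337.18×2 + 136.35×13 + 10356.00×1 + 626.15×10 + 332.21×4 = 674.36 + 1772.55 + 10356 + 6261.5 + 1328.84 = 20393.25
P = 20470.09 / 20393.25 × 100 = 100.3768
Fisher = √(L × P) = √(100.8583 × 100.3768) = 100.6173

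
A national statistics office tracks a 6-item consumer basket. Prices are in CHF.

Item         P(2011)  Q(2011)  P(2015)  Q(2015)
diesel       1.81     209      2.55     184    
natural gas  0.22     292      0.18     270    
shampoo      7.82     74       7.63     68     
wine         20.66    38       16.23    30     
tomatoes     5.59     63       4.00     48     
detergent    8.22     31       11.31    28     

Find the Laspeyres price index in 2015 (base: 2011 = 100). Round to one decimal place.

Laspeyres price index uses base-period quantities as weights.
ΣP(2015)·Q(2011) = 2.55×209 + 0.18×292 + 7.63×74 + 16.23×38 + 4.00×63 + 11.31×31 = 532.95 + 52.56 + 564.62 + 616.74 + 252 + 350.61 = 2369.48
ΣP(2011)·Q(2011) = 1.81×209 + 0.22×292 + 7.82×74 + 20.66×38 + 5.59×63 + 8.22×31 = 378.29 + 64.24 + 578.68 + 785.08 + 352.17 + 254.82 = 2413.28
Index = 2369.48 / 2413.28 × 100 = 98.1850

98.2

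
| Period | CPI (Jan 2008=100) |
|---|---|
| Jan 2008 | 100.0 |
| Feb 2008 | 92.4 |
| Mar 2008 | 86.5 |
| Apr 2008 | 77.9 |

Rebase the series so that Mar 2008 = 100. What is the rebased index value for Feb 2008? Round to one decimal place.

106.8

Rebased(Feb 2008) = 92.4 / 86.5 × 100 = 106.8208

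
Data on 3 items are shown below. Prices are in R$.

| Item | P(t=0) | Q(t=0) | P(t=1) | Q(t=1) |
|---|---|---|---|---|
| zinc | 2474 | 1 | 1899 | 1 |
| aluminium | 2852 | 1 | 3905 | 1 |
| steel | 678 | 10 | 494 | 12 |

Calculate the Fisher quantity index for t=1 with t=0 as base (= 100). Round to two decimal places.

Laspeyres component (base-period weights):
ΣP(t=0)Q(t=1) = 2474×1 + 2852×1 + 678×12 = 2474 + 2852 + 8136 = 13462
ΣP(t=0)Q(t=0) = 2474×1 + 2852×1 + 678×10 = 2474 + 2852 + 6780 = 12106
L = 13462 / 12106 × 100 = 111.2011
Paasche component (current-period weights):
ΣP(t=1)Q(t=1) = 1899×1 + 3905×1 + 494×12 = 1899 + 3905 + 5928 = 11732
ΣP(t=1)Q(t=0) = 1899×1 + 3905×1 + 494×10 = 1899 + 3905 + 4940 = 10744
P = 11732 / 10744 × 100 = 109.1958
Fisher = √(L × P) = √(111.2011 × 109.1958) = 110.1939

110.19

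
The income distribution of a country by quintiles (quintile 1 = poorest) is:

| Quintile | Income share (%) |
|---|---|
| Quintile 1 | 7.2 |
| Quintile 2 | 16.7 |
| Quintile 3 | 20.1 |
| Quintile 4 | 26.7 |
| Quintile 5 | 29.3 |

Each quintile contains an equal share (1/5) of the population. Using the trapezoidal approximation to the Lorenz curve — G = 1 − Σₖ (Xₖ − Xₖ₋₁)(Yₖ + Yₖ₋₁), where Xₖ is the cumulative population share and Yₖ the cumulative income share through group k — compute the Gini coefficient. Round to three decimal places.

Cumulative income shares Yₖ: 0.0720, 0.2390, 0.4400, 0.7070, 1.0000
Σ (Xₖ−Xₖ₋₁)(Yₖ+Yₖ₋₁) = (1/5)(0.0720+0.0000) + (1/5)(0.2390+0.0720) + (1/5)(0.4400+0.2390) + (1/5)(0.7070+0.4400) + (1/5)(1.0000+0.7070)
  = 0.0144 + 0.0622 + 0.1358 + 0.2294 + 0.3414 = 0.7832
G = 1 − 0.7832 = 0.2168

0.217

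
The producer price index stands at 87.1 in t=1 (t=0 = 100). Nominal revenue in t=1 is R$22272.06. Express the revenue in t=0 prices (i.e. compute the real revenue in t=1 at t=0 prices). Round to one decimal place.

Real = Nominal ÷ (Index/100) = 22272.06 ÷ (87.1/100)
     = 22272.06 ÷ 0.871 = 25570.6774

25570.7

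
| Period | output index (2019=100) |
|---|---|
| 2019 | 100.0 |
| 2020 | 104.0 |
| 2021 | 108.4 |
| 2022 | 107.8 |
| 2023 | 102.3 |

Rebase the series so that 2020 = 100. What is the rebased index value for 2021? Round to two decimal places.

104.23

Rebased(2021) = 108.4 / 104.0 × 100 = 104.2308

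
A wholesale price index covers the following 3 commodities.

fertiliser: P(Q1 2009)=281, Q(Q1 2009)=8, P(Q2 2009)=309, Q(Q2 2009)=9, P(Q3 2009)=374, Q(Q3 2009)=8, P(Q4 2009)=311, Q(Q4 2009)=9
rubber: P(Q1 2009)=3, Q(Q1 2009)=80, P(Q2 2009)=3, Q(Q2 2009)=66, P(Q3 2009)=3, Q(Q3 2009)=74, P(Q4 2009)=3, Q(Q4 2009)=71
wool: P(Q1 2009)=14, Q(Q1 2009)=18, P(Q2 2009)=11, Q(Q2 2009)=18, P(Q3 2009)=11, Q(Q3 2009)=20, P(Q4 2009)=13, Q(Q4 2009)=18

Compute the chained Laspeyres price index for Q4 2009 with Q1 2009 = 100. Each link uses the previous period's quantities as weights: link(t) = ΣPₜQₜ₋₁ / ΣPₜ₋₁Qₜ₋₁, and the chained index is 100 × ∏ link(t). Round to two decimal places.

Link Q1 2009→Q2 2009:
ΣP(Q2 2009)Q(Q1 2009) = 309×8 + 3×80 + 11×18 = 2472 + 240 + 198 = 2910
ΣP(Q1 2009)Q(Q1 2009) = 281×8 + 3×80 + 14×18 = 2248 + 240 + 252 = 2740
link = 2910/2740 = 1.062044
Link Q2 2009→Q3 2009:
ΣP(Q3 2009)Q(Q2 2009) = 374×9 + 3×66 + 11×18 = 3366 + 198 + 198 = 3762
ΣP(Q2 2009)Q(Q2 2009) = 309×9 + 3×66 + 11×18 = 2781 + 198 + 198 = 3177
link = 3762/3177 = 1.184136
Link Q3 2009→Q4 2009:
ΣP(Q4 2009)Q(Q3 2009) = 311×8 + 3×74 + 13×20 = 2488 + 222 + 260 = 2970
ΣP(Q3 2009)Q(Q3 2009) = 374×8 + 3×74 + 11×20 = 2992 + 222 + 220 = 3434
link = 2970/3434 = 0.864881
Chained index = 100 × 1.062044 × 1.184136 × 0.864881 = 108.7678

108.77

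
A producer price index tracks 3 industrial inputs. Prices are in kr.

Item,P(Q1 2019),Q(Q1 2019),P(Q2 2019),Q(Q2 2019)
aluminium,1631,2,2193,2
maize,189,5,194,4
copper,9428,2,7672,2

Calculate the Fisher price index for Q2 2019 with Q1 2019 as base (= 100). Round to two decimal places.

Laspeyres component (base-period weights):
ΣP(Q2 2019)Q(Q1 2019) = 2193×2 + 194×5 + 7672×2 = 4386 + 970 + 15344 = 20700
ΣP(Q1 2019)Q(Q1 2019) = 1631×2 + 189×5 + 9428×2 = 3262 + 945 + 18856 = 23063
L = 20700 / 23063 × 100 = 89.7542
Paasche component (current-period weights):
ΣP(Q2 2019)Q(Q2 2019) = 2193×2 + 194×4 + 7672×2 = 4386 + 776 + 15344 = 20506
ΣP(Q1 2019)Q(Q2 2019) = 1631×2 + 189×4 + 9428×2 = 3262 + 756 + 18856 = 22874
P = 20506 / 22874 × 100 = 89.6476
Fisher = √(L × P) = √(89.7542 × 89.6476) = 89.7009

89.70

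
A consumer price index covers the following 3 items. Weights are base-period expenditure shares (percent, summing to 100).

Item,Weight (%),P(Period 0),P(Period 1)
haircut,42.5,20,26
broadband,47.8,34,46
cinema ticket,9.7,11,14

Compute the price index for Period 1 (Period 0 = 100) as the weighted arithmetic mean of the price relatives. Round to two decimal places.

haircut: 42.5 × (26/20) = 42.5 × 1.300000 = 55.2500
broadband: 47.8 × (46/34) = 47.8 × 1.352941 = 64.6706
cinema ticket: 9.7 × (14/11) = 9.7 × 1.272727 = 12.3455
Index = Σ wᵢ·(p₁ᵢ/p₀ᵢ) = 55.2500 + 64.6706 + 12.3455 = 132.2660

132.27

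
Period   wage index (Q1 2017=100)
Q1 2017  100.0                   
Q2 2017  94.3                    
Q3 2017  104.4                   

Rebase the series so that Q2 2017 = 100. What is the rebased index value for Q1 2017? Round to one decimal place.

Rebased(Q1 2017) = 100.0 / 94.3 × 100 = 106.0445

106.0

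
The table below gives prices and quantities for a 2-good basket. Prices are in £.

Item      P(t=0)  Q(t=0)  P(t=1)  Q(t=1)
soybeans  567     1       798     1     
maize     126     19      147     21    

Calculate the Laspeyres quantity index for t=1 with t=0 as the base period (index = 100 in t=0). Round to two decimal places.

108.51

Laspeyres quantity index uses base-period prices as weights.
ΣP(t=0)·Q(t=1) = 567×1 + 126×21 = 567 + 2646 = 3213
ΣP(t=0)·Q(t=0) = 567×1 + 126×19 = 567 + 2394 = 2961
Index = 3213 / 2961 × 100 = 108.5106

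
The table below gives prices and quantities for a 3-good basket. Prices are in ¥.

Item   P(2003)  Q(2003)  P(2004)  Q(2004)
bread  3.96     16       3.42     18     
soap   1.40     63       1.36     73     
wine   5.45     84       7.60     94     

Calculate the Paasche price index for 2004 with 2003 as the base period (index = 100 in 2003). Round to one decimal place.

127.6

Paasche price index uses current-period quantities as weights.
ΣP(2004)·Q(2004) = 3.42×18 + 1.36×73 + 7.60×94 = 61.56 + 99.28 + 714.4 = 875.24
ΣP(2003)·Q(2004) = 3.96×18 + 1.40×73 + 5.45×94 = 71.28 + 102.2 + 512.3 = 685.78
Index = 875.24 / 685.78 × 100 = 127.6269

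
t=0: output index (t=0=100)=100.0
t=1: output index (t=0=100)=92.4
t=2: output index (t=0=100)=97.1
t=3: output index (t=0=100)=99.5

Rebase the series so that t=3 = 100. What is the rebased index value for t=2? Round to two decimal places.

97.59

Rebased(t=2) = 97.1 / 99.5 × 100 = 97.5879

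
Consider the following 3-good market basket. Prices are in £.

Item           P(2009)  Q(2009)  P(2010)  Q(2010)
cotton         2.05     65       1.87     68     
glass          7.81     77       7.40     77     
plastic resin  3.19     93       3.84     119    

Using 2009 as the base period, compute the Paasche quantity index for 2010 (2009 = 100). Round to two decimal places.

Paasche quantity index uses current-period prices as weights.
ΣP(2010)·Q(2010) = 1.87×68 + 7.40×77 + 3.84×119 = 127.16 + 569.8 + 456.96 = 1153.92
ΣP(2010)·Q(2009) = 1.87×65 + 7.40×77 + 3.84×93 = 121.55 + 569.8 + 357.12 = 1048.47
Index = 1153.92 / 1048.47 × 100 = 110.0575

110.06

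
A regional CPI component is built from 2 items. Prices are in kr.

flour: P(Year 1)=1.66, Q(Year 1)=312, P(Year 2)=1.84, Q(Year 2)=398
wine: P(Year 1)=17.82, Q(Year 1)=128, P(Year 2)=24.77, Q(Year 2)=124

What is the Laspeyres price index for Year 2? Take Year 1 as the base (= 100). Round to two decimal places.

133.79

Laspeyres price index uses base-period quantities as weights.
ΣP(Year 2)·Q(Year 1) = 1.84×312 + 24.77×128 = 574.08 + 3170.56 = 3744.64
ΣP(Year 1)·Q(Year 1) = 1.66×312 + 17.82×128 = 517.92 + 2280.96 = 2798.88
Index = 3744.64 / 2798.88 × 100 = 133.7907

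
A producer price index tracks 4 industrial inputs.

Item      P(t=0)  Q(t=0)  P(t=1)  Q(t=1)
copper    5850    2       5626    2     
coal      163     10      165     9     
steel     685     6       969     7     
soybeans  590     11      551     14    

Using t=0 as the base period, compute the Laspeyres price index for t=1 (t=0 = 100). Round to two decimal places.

Laspeyres price index uses base-period quantities as weights.
ΣP(t=1)·Q(t=0) = 5626×2 + 165×10 + 969×6 + 551×11 = 11252 + 1650 + 5814 + 6061 = 24777
ΣP(t=0)·Q(t=0) = 5850×2 + 163×10 + 685×6 + 590×11 = 11700 + 1630 + 4110 + 6490 = 23930
Index = 24777 / 23930 × 100 = 103.5395

103.54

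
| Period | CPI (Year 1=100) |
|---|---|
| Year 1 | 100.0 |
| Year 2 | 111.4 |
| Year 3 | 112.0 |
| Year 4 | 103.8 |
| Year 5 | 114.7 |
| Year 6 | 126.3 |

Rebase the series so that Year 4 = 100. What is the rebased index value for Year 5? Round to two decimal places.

Rebased(Year 5) = 114.7 / 103.8 × 100 = 110.5010

110.50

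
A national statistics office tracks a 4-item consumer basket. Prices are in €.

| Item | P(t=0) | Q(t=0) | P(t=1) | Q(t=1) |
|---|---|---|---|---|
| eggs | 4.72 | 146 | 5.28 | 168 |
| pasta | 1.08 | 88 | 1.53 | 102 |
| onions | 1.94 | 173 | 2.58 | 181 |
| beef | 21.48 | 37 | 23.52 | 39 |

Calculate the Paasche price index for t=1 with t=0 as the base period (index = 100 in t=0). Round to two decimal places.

Paasche price index uses current-period quantities as weights.
ΣP(t=1)·Q(t=1) = 5.28×168 + 1.53×102 + 2.58×181 + 23.52×39 = 887.04 + 156.06 + 466.98 + 917.28 = 2427.36
ΣP(t=0)·Q(t=1) = 4.72×168 + 1.08×102 + 1.94×181 + 21.48×39 = 792.96 + 110.16 + 351.14 + 837.72 = 2091.98
Index = 2427.36 / 2091.98 × 100 = 116.0317

116.03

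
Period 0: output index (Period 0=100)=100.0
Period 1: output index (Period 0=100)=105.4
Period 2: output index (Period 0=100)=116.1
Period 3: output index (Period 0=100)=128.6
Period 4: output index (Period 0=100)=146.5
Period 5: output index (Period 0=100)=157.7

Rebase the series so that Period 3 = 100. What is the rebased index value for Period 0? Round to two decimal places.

Rebased(Period 0) = 100.0 / 128.6 × 100 = 77.7605

77.76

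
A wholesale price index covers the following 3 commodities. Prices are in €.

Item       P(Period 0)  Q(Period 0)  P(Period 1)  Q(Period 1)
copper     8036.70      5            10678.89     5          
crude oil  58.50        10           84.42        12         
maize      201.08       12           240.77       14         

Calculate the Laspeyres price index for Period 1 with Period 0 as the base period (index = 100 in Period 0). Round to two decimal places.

132.30

Laspeyres price index uses base-period quantities as weights.
ΣP(Period 1)·Q(Period 0) = 10678.89×5 + 84.42×10 + 240.77×12 = 53394.45 + 844.2 + 2889.24 = 57127.89
ΣP(Period 0)·Q(Period 0) = 8036.70×5 + 58.50×10 + 201.08×12 = 40183.5 + 585 + 2412.96 = 43181.46
Index = 57127.89 / 43181.46 × 100 = 132.2973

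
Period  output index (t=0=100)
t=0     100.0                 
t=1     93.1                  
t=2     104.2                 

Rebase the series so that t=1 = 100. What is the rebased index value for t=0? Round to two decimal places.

Rebased(t=0) = 100.0 / 93.1 × 100 = 107.4114

107.41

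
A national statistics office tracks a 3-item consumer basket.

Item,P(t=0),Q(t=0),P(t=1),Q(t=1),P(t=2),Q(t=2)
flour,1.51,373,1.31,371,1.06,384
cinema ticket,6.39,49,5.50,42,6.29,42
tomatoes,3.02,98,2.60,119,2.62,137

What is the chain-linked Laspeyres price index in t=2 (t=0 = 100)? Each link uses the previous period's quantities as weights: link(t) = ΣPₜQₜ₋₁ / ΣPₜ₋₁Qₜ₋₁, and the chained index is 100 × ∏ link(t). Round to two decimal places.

81.59

Link t=0→t=1:
ΣP(t=1)Q(t=0) = 1.31×373 + 5.50×49 + 2.60×98 = 488.63 + 269.5 + 254.8 = 1012.93
ΣP(t=0)Q(t=0) = 1.51×373 + 6.39×49 + 3.02×98 = 563.23 + 313.11 + 295.96 = 1172.3
link = 1012.93/1172.3 = 0.864054
Link t=1→t=2:
ΣP(t=2)Q(t=1) = 1.06×371 + 6.29×42 + 2.62×119 = 393.26 + 264.18 + 311.78 = 969.22
ΣP(t=1)Q(t=1) = 1.31×371 + 5.50×42 + 2.60×119 = 486.01 + 231 + 309.4 = 1026.41
link = 969.22/1026.41 = 0.944282
Chained index = 100 × 0.864054 × 0.944282 = 81.5910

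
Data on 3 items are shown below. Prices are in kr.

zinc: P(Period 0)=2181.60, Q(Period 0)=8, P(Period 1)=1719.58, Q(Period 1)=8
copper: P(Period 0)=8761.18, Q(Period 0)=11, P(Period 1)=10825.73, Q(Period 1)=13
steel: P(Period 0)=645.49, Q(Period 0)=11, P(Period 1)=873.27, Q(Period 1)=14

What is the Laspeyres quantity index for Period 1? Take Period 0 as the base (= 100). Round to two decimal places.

116.09

Laspeyres quantity index uses base-period prices as weights.
ΣP(Period 0)·Q(Period 1) = 2181.60×8 + 8761.18×13 + 645.49×14 = 17452.8 + 113895.34 + 9036.86 = 140385
ΣP(Period 0)·Q(Period 0) = 2181.60×8 + 8761.18×11 + 645.49×11 = 17452.8 + 96372.98 + 7100.39 = 120926.17
Index = 140385 / 120926.17 × 100 = 116.0915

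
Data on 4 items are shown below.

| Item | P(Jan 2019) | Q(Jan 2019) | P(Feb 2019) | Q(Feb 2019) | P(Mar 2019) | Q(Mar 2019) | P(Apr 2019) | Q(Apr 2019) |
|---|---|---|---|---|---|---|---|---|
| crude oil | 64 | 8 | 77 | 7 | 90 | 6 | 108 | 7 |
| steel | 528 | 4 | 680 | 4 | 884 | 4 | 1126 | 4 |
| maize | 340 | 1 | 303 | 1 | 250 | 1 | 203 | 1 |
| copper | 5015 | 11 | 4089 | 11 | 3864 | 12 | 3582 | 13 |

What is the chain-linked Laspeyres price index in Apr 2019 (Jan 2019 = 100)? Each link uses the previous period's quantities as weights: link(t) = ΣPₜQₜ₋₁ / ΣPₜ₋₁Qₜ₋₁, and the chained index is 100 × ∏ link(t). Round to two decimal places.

Link Jan 2019→Feb 2019:
ΣP(Feb 2019)Q(Jan 2019) = 77×8 + 680×4 + 303×1 + 4089×11 = 616 + 2720 + 303 + 44979 = 48618
ΣP(Jan 2019)Q(Jan 2019) = 64×8 + 528×4 + 340×1 + 5015×11 = 512 + 2112 + 340 + 55165 = 58129
link = 48618/58129 = 0.836381
Link Feb 2019→Mar 2019:
ΣP(Mar 2019)Q(Feb 2019) = 90×7 + 884×4 + 250×1 + 3864×11 = 630 + 3536 + 250 + 42504 = 46920
ΣP(Feb 2019)Q(Feb 2019) = 77×7 + 680×4 + 303×1 + 4089×11 = 539 + 2720 + 303 + 44979 = 48541
link = 46920/48541 = 0.966606
Link Mar 2019→Apr 2019:
ΣP(Apr 2019)Q(Mar 2019) = 108×6 + 1126×4 + 203×1 + 3582×12 = 648 + 4504 + 203 + 42984 = 48339
ΣP(Mar 2019)Q(Mar 2019) = 90×6 + 884×4 + 250×1 + 3864×12 = 540 + 3536 + 250 + 46368 = 50694
link = 48339/50694 = 0.953545
Chained index = 100 × 0.836381 × 0.966606 × 0.953545 = 77.0894

77.09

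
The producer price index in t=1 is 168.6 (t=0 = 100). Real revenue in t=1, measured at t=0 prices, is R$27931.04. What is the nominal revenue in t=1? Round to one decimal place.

Nominal = Real × (Index/100) = 27931.04 × (168.6/100)
        = 27931.04 × 1.686 = 47091.7334

47091.7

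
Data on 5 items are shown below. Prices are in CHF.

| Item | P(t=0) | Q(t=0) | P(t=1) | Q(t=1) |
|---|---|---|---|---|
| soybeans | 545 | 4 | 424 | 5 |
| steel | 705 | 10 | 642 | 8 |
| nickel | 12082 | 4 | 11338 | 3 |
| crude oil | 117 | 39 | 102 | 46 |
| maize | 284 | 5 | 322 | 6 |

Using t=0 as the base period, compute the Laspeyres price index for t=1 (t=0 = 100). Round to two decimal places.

Laspeyres price index uses base-period quantities as weights.
ΣP(t=1)·Q(t=0) = 424×4 + 642×10 + 11338×4 + 102×39 + 322×5 = 1696 + 6420 + 45352 + 3978 + 1610 = 59056
ΣP(t=0)·Q(t=0) = 545×4 + 705×10 + 12082×4 + 117×39 + 284×5 = 2180 + 7050 + 48328 + 4563 + 1420 = 63541
Index = 59056 / 63541 × 100 = 92.9416

92.94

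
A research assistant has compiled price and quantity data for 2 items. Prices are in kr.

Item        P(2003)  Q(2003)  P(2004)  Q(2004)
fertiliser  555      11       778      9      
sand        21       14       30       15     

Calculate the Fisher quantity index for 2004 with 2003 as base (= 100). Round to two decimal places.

Laspeyres component (base-period weights):
ΣP(2003)Q(2004) = 555×9 + 21×15 = 4995 + 315 = 5310
ΣP(2003)Q(2003) = 555×11 + 21×14 = 6105 + 294 = 6399
L = 5310 / 6399 × 100 = 82.9817
Paasche component (current-period weights):
ΣP(2004)Q(2004) = 778×9 + 30×15 = 7002 + 450 = 7452
ΣP(2004)Q(2003) = 778×11 + 30×14 = 8558 + 420 = 8978
P = 7452 / 8978 × 100 = 83.0029
Fisher = √(L × P) = √(82.9817 × 83.0029) = 82.9923

82.99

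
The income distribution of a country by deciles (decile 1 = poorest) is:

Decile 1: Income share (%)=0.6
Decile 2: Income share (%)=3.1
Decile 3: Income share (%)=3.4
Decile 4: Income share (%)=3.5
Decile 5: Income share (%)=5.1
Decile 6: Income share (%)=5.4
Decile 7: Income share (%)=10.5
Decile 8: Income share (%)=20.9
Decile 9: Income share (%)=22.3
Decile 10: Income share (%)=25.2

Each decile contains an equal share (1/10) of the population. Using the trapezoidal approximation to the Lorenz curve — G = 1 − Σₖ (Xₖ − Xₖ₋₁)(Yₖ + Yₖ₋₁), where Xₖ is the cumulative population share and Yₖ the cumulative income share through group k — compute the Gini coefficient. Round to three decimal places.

0.465

Cumulative income shares Yₖ: 0.0060, 0.0370, 0.0710, 0.1060, 0.1570, 0.2110, 0.3160, 0.5250, 0.7480, 1.0000
Σ (Xₖ−Xₖ₋₁)(Yₖ+Yₖ₋₁) = (1/10)(0.0060+0.0000) + (1/10)(0.0370+0.0060) + (1/10)(0.0710+0.0370) + (1/10)(0.1060+0.0710) + (1/10)(0.1570+0.1060) + (1/10)(0.2110+0.1570) + (1/10)(0.3160+0.2110) + (1/10)(0.5250+0.3160) + (1/10)(0.7480+0.5250) + (1/10)(1.0000+0.7480)
  = 0.0006 + 0.0043 + 0.0108 + 0.0177 + 0.0263 + 0.0368 + 0.0527 + 0.0841 + 0.1273 + 0.1748 = 0.5354
G = 1 − 0.5354 = 0.4646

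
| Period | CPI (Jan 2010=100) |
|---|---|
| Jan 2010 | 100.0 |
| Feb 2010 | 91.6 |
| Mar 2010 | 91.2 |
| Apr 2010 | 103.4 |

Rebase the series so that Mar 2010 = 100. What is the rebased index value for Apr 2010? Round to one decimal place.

Rebased(Apr 2010) = 103.4 / 91.2 × 100 = 113.3772

113.4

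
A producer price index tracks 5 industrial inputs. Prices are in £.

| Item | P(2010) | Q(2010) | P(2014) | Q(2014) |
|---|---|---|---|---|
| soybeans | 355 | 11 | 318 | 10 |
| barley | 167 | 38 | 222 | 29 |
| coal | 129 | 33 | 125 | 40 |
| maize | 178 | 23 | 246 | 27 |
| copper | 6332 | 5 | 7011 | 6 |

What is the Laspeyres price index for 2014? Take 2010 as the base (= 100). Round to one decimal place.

113.0

Laspeyres price index uses base-period quantities as weights.
ΣP(2014)·Q(2010) = 318×11 + 222×38 + 125×33 + 246×23 + 7011×5 = 3498 + 8436 + 4125 + 5658 + 35055 = 56772
ΣP(2010)·Q(2010) = 355×11 + 167×38 + 129×33 + 178×23 + 6332×5 = 3905 + 6346 + 4257 + 4094 + 31660 = 50262
Index = 56772 / 50262 × 100 = 112.9521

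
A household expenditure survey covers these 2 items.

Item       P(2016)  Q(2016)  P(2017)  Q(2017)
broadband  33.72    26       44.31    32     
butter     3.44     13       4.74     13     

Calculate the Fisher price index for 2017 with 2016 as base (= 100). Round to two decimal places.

131.69

Laspeyres component (base-period weights):
ΣP(2017)Q(2016) = 44.31×26 + 4.74×13 = 1152.06 + 61.62 = 1213.68
ΣP(2016)Q(2016) = 33.72×26 + 3.44×13 = 876.72 + 44.72 = 921.44
L = 1213.68 / 921.44 × 100 = 131.7156
Paasche component (current-period weights):
ΣP(2017)Q(2017) = 44.31×32 + 4.74×13 = 1417.92 + 61.62 = 1479.54
ΣP(2016)Q(2017) = 33.72×32 + 3.44×13 = 1079.04 + 44.72 = 1123.76
P = 1479.54 / 1123.76 × 100 = 131.6598
Fisher = √(L × P) = √(131.7156 × 131.6598) = 131.6877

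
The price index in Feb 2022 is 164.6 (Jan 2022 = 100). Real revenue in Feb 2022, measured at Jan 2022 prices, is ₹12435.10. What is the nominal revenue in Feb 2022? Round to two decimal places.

20468.17

Nominal = Real × (Index/100) = 12435.10 × (164.6/100)
        = 12435.10 × 1.646 = 20468.1746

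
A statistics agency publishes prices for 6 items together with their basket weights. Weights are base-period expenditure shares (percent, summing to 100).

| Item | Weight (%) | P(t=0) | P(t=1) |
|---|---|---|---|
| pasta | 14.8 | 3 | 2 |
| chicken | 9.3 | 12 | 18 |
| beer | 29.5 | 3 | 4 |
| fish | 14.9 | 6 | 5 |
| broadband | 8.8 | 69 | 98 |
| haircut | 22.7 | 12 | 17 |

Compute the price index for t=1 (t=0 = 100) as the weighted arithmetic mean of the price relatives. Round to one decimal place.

120.2

pasta: 14.8 × (2/3) = 14.8 × 0.666667 = 9.8667
chicken: 9.3 × (18/12) = 9.3 × 1.500000 = 13.9500
beer: 29.5 × (4/3) = 29.5 × 1.333333 = 39.3333
fish: 14.9 × (5/6) = 14.9 × 0.833333 = 12.4167
broadband: 8.8 × (98/69) = 8.8 × 1.420290 = 12.4986
haircut: 22.7 × (17/12) = 22.7 × 1.416667 = 32.1583
Index = Σ wᵢ·(p₁ᵢ/p₀ᵢ) = 9.8667 + 13.9500 + 39.3333 + 12.4167 + 12.4986 + 32.1583 = 120.2236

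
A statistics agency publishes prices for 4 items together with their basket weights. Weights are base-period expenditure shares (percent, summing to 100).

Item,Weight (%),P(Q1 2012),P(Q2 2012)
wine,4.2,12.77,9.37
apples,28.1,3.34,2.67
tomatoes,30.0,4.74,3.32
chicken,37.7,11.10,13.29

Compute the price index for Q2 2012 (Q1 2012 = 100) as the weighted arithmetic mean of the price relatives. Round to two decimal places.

91.70

wine: 4.2 × (9.37/12.77) = 4.2 × 0.733751 = 3.0818
apples: 28.1 × (2.67/3.34) = 28.1 × 0.799401 = 22.4632
tomatoes: 30.0 × (3.32/4.74) = 30.0 × 0.700422 = 21.0127
chicken: 37.7 × (13.29/11.10) = 37.7 × 1.197297 = 45.1381
Index = Σ wᵢ·(p₁ᵢ/p₀ᵢ) = 3.0818 + 22.4632 + 21.0127 + 45.1381 = 91.6957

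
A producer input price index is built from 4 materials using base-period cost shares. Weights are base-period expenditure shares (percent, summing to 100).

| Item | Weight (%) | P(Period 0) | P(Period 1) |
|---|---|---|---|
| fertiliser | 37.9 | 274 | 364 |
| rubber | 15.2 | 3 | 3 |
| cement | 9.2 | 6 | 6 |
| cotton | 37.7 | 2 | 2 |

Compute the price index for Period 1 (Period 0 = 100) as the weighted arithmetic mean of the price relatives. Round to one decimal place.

112.4

fertiliser: 37.9 × (364/274) = 37.9 × 1.328467 = 50.3489
rubber: 15.2 × (3/3) = 15.2 × 1.000000 = 15.2000
cement: 9.2 × (6/6) = 9.2 × 1.000000 = 9.2000
cotton: 37.7 × (2/2) = 37.7 × 1.000000 = 37.7000
Index = Σ wᵢ·(p₁ᵢ/p₀ᵢ) = 50.3489 + 15.2000 + 9.2000 + 37.7000 = 112.4489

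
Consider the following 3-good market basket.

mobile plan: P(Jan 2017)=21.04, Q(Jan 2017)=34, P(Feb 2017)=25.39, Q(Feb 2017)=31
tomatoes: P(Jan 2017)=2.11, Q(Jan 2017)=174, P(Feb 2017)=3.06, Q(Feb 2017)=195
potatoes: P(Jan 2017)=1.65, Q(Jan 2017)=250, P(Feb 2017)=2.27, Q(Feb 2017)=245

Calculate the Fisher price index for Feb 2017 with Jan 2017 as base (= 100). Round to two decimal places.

Laspeyres component (base-period weights):
ΣP(Feb 2017)Q(Jan 2017) = 25.39×34 + 3.06×174 + 2.27×250 = 863.26 + 532.44 + 567.5 = 1963.2
ΣP(Jan 2017)Q(Jan 2017) = 21.04×34 + 2.11×174 + 1.65×250 = 715.36 + 367.14 + 412.5 = 1495
L = 1963.2 / 1495 × 100 = 131.3177
Paasche component (current-period weights):
ΣP(Feb 2017)Q(Feb 2017) = 25.39×31 + 3.06×195 + 2.27×245 = 787.09 + 596.7 + 556.15 = 1939.94
ΣP(Jan 2017)Q(Feb 2017) = 21.04×31 + 2.11×195 + 1.65×245 = 652.24 + 411.45 + 404.25 = 1467.94
P = 1939.94 / 1467.94 × 100 = 132.1539
Fisher = √(L × P) = √(131.3177 × 132.1539) = 131.7352

131.74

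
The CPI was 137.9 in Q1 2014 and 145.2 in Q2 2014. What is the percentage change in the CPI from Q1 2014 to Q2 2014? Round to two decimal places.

Change = (145.2 − 137.9) / 137.9 × 100
       = 7.3 / 137.9 × 100 = 5.2937%

5.29%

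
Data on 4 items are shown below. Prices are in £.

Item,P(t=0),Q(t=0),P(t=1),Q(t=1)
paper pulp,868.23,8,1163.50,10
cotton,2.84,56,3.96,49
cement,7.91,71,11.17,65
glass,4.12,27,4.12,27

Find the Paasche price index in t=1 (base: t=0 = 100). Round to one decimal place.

Paasche price index uses current-period quantities as weights.
ΣP(t=1)·Q(t=1) = 1163.50×10 + 3.96×49 + 11.17×65 + 4.12×27 = 11635 + 194.04 + 726.05 + 111.24 = 12666.33
ΣP(t=0)·Q(t=1) = 868.23×10 + 2.84×49 + 7.91×65 + 4.12×27 = 8682.3 + 139.16 + 514.15 + 111.24 = 9446.85
Index = 12666.33 / 9446.85 × 100 = 134.0799

134.1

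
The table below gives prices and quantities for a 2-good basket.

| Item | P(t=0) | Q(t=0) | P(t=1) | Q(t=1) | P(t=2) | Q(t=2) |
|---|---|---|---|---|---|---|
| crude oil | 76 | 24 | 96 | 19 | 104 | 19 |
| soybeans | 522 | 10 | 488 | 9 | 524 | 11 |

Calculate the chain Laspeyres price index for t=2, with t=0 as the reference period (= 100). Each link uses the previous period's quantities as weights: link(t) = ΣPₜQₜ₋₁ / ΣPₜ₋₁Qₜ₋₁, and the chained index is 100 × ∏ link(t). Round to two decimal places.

109.80

Link t=0→t=1:
ΣP(t=1)Q(t=0) = 96×24 + 488×10 = 2304 + 4880 = 7184
ΣP(t=0)Q(t=0) = 76×24 + 522×10 = 1824 + 5220 = 7044
link = 7184/7044 = 1.019875
Link t=1→t=2:
ΣP(t=2)Q(t=1) = 104×19 + 524×9 = 1976 + 4716 = 6692
ΣP(t=1)Q(t=1) = 96×19 + 488×9 = 1824 + 4392 = 6216
link = 6692/6216 = 1.076577
Chained index = 100 × 1.019875 × 1.076577 = 109.7974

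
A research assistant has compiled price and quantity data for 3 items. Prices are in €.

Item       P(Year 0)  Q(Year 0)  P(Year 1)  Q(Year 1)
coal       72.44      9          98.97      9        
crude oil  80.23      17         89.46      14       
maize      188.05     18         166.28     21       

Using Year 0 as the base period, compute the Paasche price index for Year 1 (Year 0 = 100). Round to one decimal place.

98.4

Paasche price index uses current-period quantities as weights.
ΣP(Year 1)·Q(Year 1) = 98.97×9 + 89.46×14 + 166.28×21 = 890.73 + 1252.44 + 3491.88 = 5635.05
ΣP(Year 0)·Q(Year 1) = 72.44×9 + 80.23×14 + 188.05×21 = 651.96 + 1123.22 + 3949.05 = 5724.23
Index = 5635.05 / 5724.23 × 100 = 98.4421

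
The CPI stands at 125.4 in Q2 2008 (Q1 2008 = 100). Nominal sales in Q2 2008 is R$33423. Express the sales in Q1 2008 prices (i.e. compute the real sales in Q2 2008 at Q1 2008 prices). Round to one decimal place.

26653.1

Real = Nominal ÷ (Index/100) = 33423 ÷ (125.4/100)
     = 33423 ÷ 1.254 = 26653.1100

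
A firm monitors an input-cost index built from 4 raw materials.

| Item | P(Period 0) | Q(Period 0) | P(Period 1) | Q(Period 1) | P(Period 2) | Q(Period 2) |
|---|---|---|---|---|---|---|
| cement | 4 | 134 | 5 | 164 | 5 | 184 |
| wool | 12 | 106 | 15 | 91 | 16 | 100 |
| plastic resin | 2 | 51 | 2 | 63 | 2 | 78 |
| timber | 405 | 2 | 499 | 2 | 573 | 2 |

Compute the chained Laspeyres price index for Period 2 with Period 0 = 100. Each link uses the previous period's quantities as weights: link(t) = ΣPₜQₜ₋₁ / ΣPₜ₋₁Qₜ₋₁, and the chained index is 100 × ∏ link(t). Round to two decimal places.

Link Period 0→Period 1:
ΣP(Period 1)Q(Period 0) = 5×134 + 15×106 + 2×51 + 499×2 = 670 + 1590 + 102 + 998 = 3360
ΣP(Period 0)Q(Period 0) = 4×134 + 12×106 + 2×51 + 405×2 = 536 + 1272 + 102 + 810 = 2720
link = 3360/2720 = 1.235294
Link Period 1→Period 2:
ΣP(Period 2)Q(Period 1) = 5×164 + 16×91 + 2×63 + 573×2 = 820 + 1456 + 126 + 1146 = 3548
ΣP(Period 1)Q(Period 1) = 5×164 + 15×91 + 2×63 + 499×2 = 820 + 1365 + 126 + 998 = 3309
link = 3548/3309 = 1.072227
Chained index = 100 × 1.235294 × 1.072227 = 132.4516

132.45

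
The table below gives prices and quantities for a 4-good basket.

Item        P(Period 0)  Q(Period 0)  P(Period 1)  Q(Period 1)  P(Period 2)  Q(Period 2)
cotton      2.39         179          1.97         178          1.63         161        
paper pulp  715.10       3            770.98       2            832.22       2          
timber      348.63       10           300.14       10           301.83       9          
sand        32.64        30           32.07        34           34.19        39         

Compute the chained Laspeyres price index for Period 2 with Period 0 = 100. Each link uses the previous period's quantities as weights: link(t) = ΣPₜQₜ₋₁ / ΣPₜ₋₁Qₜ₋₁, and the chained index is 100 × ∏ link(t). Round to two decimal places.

Link Period 0→Period 1:
ΣP(Period 1)Q(Period 0) = 1.97×179 + 770.98×3 + 300.14×10 + 32.07×30 = 352.63 + 2312.94 + 3001.4 + 962.1 = 6629.07
ΣP(Period 0)Q(Period 0) = 2.39×179 + 715.10×3 + 348.63×10 + 32.64×30 = 427.81 + 2145.3 + 3486.3 + 979.2 = 7038.61
link = 6629.07/7038.61 = 0.941815
Link Period 1→Period 2:
ΣP(Period 2)Q(Period 1) = 1.63×178 + 832.22×2 + 301.83×10 + 34.19×34 = 290.14 + 1664.44 + 3018.3 + 1162.46 = 6135.34
ΣP(Period 1)Q(Period 1) = 1.97×178 + 770.98×2 + 300.14×10 + 32.07×34 = 350.66 + 1541.96 + 3001.4 + 1090.38 = 5984.4
link = 6135.34/5984.4 = 1.025222
Chained index = 100 × 0.941815 × 1.025222 = 96.5570

96.56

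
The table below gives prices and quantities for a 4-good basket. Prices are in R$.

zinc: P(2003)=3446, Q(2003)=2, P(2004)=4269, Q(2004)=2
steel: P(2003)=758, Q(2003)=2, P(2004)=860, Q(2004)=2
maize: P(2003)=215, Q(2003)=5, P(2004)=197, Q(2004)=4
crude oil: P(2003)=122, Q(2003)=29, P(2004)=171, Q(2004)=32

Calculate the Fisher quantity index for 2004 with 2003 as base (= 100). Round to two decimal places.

101.55

Laspeyres component (base-period weights):
ΣP(2003)Q(2004) = 3446×2 + 758×2 + 215×4 + 122×32 = 6892 + 1516 + 860 + 3904 = 13172
ΣP(2003)Q(2003) = 3446×2 + 758×2 + 215×5 + 122×29 = 6892 + 1516 + 1075 + 3538 = 13021
L = 13172 / 13021 × 100 = 101.1597
Paasche component (current-period weights):
ΣP(2004)Q(2004) = 4269×2 + 860×2 + 197×4 + 171×32 = 8538 + 1720 + 788 + 5472 = 16518
ΣP(2004)Q(2003) = 4269×2 + 860×2 + 197×5 + 171×29 = 8538 + 1720 + 985 + 4959 = 16202
P = 16518 / 16202 × 100 = 101.9504
Fisher = √(L × P) = √(101.1597 × 101.9504) = 101.5543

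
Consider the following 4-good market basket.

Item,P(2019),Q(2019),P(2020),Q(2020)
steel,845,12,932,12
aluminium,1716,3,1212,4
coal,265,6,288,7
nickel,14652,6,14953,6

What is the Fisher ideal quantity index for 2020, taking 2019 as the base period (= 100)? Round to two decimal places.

Laspeyres component (base-period weights):
ΣP(2019)Q(2020) = 845×12 + 1716×4 + 265×7 + 14652×6 = 10140 + 6864 + 1855 + 87912 = 106771
ΣP(2019)Q(2019) = 845×12 + 1716×3 + 265×6 + 14652×6 = 10140 + 5148 + 1590 + 87912 = 104790
L = 106771 / 104790 × 100 = 101.8904
Paasche component (current-period weights):
ΣP(2020)Q(2020) = 932×12 + 1212×4 + 288×7 + 14953×6 = 11184 + 4848 + 2016 + 89718 = 107766
ΣP(2020)Q(2019) = 932×12 + 1212×3 + 288×6 + 14953×6 = 11184 + 3636 + 1728 + 89718 = 106266
P = 107766 / 106266 × 100 = 101.4116
Fisher = √(L × P) = √(101.8904 × 101.4116) = 101.6507

101.65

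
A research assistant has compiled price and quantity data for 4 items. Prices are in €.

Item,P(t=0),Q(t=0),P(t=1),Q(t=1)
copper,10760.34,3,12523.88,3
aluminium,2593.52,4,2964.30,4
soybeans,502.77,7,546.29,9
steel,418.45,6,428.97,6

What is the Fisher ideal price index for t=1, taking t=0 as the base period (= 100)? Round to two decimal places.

Laspeyres component (base-period weights):
ΣP(t=1)Q(t=0) = 12523.88×3 + 2964.30×4 + 546.29×7 + 428.97×6 = 37571.64 + 11857.2 + 3824.03 + 2573.82 = 55826.69
ΣP(t=0)Q(t=0) = 10760.34×3 + 2593.52×4 + 502.77×7 + 418.45×6 = 32281.02 + 10374.08 + 3519.39 + 2510.7 = 48685.19
L = 55826.69 / 48685.19 × 100 = 114.6687
Paasche component (current-period weights):
ΣP(t=1)Q(t=1) = 12523.88×3 + 2964.30×4 + 546.29×9 + 428.97×6 = 37571.64 + 11857.2 + 4916.61 + 2573.82 = 56919.27
ΣP(t=0)Q(t=1) = 10760.34×3 + 2593.52×4 + 502.77×9 + 418.45×6 = 32281.02 + 10374.08 + 4524.93 + 2510.7 = 49690.73
P = 56919.27 / 49690.73 × 100 = 114.5471
Fisher = √(L × P) = √(114.6687 × 114.5471) = 114.6079

114.61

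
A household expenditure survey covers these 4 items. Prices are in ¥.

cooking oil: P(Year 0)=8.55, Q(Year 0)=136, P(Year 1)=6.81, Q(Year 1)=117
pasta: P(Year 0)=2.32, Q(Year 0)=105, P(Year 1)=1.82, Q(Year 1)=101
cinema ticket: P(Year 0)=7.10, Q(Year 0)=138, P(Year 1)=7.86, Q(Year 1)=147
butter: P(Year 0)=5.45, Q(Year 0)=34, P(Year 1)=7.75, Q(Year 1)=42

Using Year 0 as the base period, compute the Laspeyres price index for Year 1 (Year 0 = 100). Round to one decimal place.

Laspeyres price index uses base-period quantities as weights.
ΣP(Year 1)·Q(Year 0) = 6.81×136 + 1.82×105 + 7.86×138 + 7.75×34 = 926.16 + 191.1 + 1084.68 + 263.5 = 2465.44
ΣP(Year 0)·Q(Year 0) = 8.55×136 + 2.32×105 + 7.10×138 + 5.45×34 = 1162.8 + 243.6 + 979.8 + 185.3 = 2571.5
Index = 2465.44 / 2571.5 × 100 = 95.8756

95.9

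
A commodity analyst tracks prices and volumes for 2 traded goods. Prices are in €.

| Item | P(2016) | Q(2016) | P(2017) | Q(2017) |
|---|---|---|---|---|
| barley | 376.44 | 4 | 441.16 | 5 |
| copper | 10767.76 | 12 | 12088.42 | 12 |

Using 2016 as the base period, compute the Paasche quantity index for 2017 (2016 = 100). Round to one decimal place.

Paasche quantity index uses current-period prices as weights.
ΣP(2017)·Q(2017) = 441.16×5 + 12088.42×12 = 2205.8 + 145061.04 = 147266.84
ΣP(2017)·Q(2016) = 441.16×4 + 12088.42×12 = 1764.64 + 145061.04 = 146825.68
Index = 147266.84 / 146825.68 × 100 = 100.3005

100.3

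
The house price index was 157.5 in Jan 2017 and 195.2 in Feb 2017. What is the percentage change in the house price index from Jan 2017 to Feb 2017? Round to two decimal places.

23.94%

Change = (195.2 − 157.5) / 157.5 × 100
       = 37.7 / 157.5 × 100 = 23.9365%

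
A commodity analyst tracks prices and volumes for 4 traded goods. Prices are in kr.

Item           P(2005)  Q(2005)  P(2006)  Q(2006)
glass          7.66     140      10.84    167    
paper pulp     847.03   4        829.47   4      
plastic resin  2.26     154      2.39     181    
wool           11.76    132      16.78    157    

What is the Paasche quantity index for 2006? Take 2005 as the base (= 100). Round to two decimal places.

110.47

Paasche quantity index uses current-period prices as weights.
ΣP(2006)·Q(2006) = 10.84×167 + 829.47×4 + 2.39×181 + 16.78×157 = 1810.28 + 3317.88 + 432.59 + 2634.46 = 8195.21
ΣP(2006)·Q(2005) = 10.84×140 + 829.47×4 + 2.39×154 + 16.78×132 = 1517.6 + 3317.88 + 368.06 + 2214.96 = 7418.5
Index = 8195.21 / 7418.5 × 100 = 110.4699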